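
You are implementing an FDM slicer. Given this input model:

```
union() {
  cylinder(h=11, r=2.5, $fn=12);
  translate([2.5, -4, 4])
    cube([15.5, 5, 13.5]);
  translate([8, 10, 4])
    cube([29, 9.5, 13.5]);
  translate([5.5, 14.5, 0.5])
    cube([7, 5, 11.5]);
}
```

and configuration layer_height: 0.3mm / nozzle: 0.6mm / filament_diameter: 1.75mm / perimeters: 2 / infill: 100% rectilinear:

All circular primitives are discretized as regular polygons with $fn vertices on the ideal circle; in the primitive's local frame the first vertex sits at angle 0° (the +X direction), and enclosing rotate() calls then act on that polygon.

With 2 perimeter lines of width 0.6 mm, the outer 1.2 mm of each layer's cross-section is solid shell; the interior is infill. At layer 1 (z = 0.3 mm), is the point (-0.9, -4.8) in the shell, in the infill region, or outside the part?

outside

At z = 0.3 mm: the cylinder: section is a regular 12-gon, circumradius r=2.5; the cube at (2.5, -4) does not reach this height (z outside [4, 17.5]); the cube at (8, 10) is absent (z outside [4, 17.5]); the cube at (5.5, 14.5) is absent (z outside [0.5, 12]); Combining (union): only the r=2.5 cylinder is present, so the union is just that shape — 1 connected region. Overall, the cross-section is a single solid region. The nearest boundary edge runs (-1.25, -2.17)→(-0.00, -2.50); distance from the point to it = 2.45 mm. The point is not inside any of the regions above, so it lies outside the cross-section (2.45 mm from the nearest boundary).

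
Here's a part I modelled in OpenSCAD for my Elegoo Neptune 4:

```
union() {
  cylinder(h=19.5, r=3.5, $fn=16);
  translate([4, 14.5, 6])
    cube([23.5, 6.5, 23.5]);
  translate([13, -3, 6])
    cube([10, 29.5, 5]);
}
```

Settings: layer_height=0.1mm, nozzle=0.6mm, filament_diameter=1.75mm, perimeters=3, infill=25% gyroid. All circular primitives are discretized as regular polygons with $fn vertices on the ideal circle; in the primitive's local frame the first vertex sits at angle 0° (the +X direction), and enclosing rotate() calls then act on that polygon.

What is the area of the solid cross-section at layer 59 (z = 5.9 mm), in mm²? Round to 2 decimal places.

At z = 5.9 mm: the r=3.5 cylinder contributes a regular 16-gon of circumradius 3.5 (area = (16/2)·3.500²·sin(360°/16) = 37.50 mm²); the cube at (4, 14.5) is absent (z outside [6, 29.5]); the cube at (13, -3) does not reach this height (z outside [6, 11]); Taking the union: only the r=3.5 cylinder is present, so the union is just that shape — area = 37.50 mm². Overall, the cross-section is a single solid region. Net area = 37.50 mm².

37.50 mm²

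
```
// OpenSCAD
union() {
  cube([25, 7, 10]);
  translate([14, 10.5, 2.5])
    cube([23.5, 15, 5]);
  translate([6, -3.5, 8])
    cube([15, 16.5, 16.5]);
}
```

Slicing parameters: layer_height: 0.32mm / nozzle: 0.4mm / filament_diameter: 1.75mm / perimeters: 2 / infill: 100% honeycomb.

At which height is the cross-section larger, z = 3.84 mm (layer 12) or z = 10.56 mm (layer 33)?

layer 12 (z = 3.84 mm)

Layer 12 (z = 3.84): the 25×7 cube contributes its full rectangle (area 175.00 mm²); the cube at (14, 10.5) (footprint 23.5×15) is included at this height (area 352.50 mm²); the cube at (6, -3.5) is not intersected at this z (z outside [8, 24.5]); Taking the union: the 2 present regions are separate (no shared area or edge), so areas and boundary lengths simply add and each stays a separate island — area = 527.50 mm². So its area = 527.50 mm². Layer 33 (z = 10.56): the cube is absent (z outside [0, 10]); the cube at (14, 10.5) does not reach this height (z outside [2.5, 7.5]); the cube at (6, -3.5) is present — its section is the full 15×16.5 rectangle (area 247.50 mm²); Taking the union: only the 15×16.5 cube at (6, -3.5) is present, so the union is just that shape — area = 247.50 mm². So its area = 247.50 mm². Layer 12 is larger (527.50 vs 247.50 mm²).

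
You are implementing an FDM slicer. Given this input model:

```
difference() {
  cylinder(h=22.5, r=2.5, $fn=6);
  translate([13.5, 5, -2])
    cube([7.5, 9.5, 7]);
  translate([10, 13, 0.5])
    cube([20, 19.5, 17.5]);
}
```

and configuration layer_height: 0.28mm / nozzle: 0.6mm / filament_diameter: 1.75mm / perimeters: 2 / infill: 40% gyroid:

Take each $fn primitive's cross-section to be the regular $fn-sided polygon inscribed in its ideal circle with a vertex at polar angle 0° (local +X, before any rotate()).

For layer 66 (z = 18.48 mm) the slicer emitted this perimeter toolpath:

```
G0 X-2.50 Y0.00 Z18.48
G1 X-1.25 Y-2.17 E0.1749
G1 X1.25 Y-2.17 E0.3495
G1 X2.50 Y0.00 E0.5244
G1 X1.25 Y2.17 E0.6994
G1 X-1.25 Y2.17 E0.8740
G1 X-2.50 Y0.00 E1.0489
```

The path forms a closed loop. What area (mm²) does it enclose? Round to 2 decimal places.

16.27 mm²

Apply the shoelace formula to the sequence of (X, Y) vertices; enclosed area = 16.27 mm².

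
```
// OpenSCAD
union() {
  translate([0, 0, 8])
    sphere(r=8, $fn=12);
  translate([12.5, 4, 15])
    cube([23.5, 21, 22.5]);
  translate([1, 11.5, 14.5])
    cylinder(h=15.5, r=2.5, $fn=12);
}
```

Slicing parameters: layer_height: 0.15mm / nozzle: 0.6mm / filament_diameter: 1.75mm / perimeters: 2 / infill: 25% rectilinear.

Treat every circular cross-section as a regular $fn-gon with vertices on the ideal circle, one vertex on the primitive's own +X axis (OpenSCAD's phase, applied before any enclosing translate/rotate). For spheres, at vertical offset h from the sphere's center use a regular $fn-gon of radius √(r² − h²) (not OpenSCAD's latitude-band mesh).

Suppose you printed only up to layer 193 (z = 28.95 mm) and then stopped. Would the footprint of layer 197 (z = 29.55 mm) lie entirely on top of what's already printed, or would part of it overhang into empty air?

entirely on top

Compare the two slices. At z = 28.95: the sphere is not intersected at this z (|z−center|=20.950 > r=8); the cube at (12.5, 4) (footprint 23.5×21) is included at this height (area 493.50 mm²); the r=2.5 cylinder at (1, 11.5) gives a regular 12-gon of circumradius 2.5 (constant along its height) (area = (12/2)·2.500²·sin(360°/12) = 18.75 mm²); Taking the union: the 2 present regions are separate (no shared area or edge), so areas and boundary lengths simply add and each stays a separate island — area = 512.25 mm². At z = 29.55: the sphere is not intersected at this z (|z−center|=21.550 > r=8); the cube at (12.5, 4) is present — its section is the full 23.5×21 rectangle (area 493.50 mm²); the r=2.5 cylinder at (1, 11.5) gives a regular 12-gon of circumradius 2.5 (constant along its height) (area = (12/2)·2.500²·sin(360°/12) = 18.75 mm²); Combining (union): the 2 present regions are separate (no shared area or edge), so areas and boundary lengths simply add and each stays a separate island — area = 512.25 mm². Checking containment: the cross-section at z = 29.55 is a subset of the cross-section at z = 28.95.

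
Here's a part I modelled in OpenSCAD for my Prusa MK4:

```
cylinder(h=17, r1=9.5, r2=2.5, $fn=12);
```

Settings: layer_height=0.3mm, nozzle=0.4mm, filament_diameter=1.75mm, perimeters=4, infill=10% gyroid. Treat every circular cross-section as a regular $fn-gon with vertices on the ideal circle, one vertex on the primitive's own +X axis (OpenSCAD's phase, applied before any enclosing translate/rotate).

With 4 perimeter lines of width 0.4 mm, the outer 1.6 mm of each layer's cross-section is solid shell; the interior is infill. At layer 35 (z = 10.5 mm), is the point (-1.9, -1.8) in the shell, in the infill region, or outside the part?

infill

At z = 10.5 mm: the cone (r1=9.5→r2=2.5) has section circumradius 5.176 here — a regular 12-gon. Overall, the cross-section is a single solid region. The nearest boundary edge runs (-4.48, -2.59)→(-2.59, -4.48); distance from the point to it = 2.38 mm. The point is inside the cross-section and 2.38 mm from the nearest boundary — more than the 1.6 mm shell width (4 × 0.4), so it's in the infill interior.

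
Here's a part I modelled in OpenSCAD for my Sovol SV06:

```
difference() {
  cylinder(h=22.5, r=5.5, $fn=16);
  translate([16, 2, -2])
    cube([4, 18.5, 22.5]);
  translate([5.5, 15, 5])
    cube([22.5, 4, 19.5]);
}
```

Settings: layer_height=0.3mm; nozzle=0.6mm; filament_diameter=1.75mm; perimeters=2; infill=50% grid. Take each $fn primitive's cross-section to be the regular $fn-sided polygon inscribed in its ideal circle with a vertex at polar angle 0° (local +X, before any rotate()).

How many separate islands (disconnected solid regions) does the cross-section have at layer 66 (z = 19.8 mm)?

At z = 19.8 mm: the r=5.5 cylinder gives a regular 16-gon of circumradius 5.5 (constant along its height); the cube at (16, 2) (footprint 4×18.5) is included at this height; the 22.5×4 cube at (5.5, 15) contributes its full rectangle; Taking the first minus the rest: starting from the r=5.5 cylinder, the 4×18.5 cube at (16, 2) misses the remaining region (no effect); the 22.5×4 cube at (5.5, 15) misses the remaining region (no effect) — 1 connected region. Overall, the cross-section is a single solid region. Island count = 1.

1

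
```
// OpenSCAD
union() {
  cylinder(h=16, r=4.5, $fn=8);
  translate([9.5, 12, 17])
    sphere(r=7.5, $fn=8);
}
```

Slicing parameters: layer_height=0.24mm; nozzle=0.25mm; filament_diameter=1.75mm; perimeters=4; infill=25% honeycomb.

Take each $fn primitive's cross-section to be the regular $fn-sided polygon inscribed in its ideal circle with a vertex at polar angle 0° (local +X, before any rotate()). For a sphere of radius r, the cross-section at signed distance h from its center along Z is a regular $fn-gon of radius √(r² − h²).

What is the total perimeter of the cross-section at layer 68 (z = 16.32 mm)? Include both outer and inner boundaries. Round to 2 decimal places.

At z = 16.32 mm: the cylinder is not intersected at this z (z outside [0, 16]); the sphere at (9.5, 12): section is a regular 8-gon, circumradius = √(r²−h²) = √(7.5²−0.68²) = 7.469 (perimeter = 2·8·7.469·sin(180°/8) = 45.73 mm); Combining (union): only the r=7.5 sphere at (9.5, 12) is present, so the union is just that shape — boundary = 45.73 mm. Overall, the cross-section is a single solid region. Total boundary length (outer) = 45.73 mm.

45.73 mm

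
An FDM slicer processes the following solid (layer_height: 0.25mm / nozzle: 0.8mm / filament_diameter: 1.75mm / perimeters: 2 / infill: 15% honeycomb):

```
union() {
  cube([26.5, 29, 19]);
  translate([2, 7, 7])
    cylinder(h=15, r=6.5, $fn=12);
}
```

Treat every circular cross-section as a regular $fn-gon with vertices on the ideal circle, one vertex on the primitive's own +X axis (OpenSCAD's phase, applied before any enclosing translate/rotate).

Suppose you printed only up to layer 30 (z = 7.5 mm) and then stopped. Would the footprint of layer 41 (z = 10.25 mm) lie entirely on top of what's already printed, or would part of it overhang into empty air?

Compare the two slices. At z = 7.5: the cube is present — its section is the full 26.5×29 rectangle (area 768.50 mm²); the r=6.5 cylinder at (2, 7) contributes a regular 12-gon of circumradius 6.5 (area = (12/2)·6.500²·sin(360°/12) = 126.75 mm²); Merging all regions: the regions partially overlap — summed areas 895.25 mm² minus the doubly-counted overlap 88.30 mm² gives 806.95 mm² — area = 806.95 mm². At z = 10.25: the 26.5×29 cube contributes its full rectangle (area 768.50 mm²); the r=6.5 cylinder at (2, 7) contributes a regular 12-gon of circumradius 6.5 (area = (12/2)·6.500²·sin(360°/12) = 126.75 mm²); Merging all regions: the regions partially overlap — summed areas 895.25 mm² minus the doubly-counted overlap 88.30 mm² gives 806.95 mm² — area = 806.95 mm². Checking containment: the cross-section at z = 10.25 is a subset of the cross-section at z = 7.5.

entirely on top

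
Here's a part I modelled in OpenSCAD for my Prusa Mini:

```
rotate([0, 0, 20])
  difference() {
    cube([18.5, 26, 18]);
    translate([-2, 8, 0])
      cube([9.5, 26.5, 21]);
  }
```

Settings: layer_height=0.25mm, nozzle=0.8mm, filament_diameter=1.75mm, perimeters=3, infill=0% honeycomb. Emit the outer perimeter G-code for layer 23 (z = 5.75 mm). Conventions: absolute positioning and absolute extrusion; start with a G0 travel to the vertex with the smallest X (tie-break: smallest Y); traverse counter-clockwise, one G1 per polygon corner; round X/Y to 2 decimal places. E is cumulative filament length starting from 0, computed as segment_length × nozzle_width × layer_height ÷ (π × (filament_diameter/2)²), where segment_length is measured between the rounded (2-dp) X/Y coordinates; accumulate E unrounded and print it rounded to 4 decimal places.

At z = 5.75 mm: the 18.5×26 cube contributes its full rectangle; the cube at (-2, 8) is present — its section is the full 9.5×26.5 rectangle; Subtracting the remaining from the first: starting from the 18.5×26 cube, the 9.5×26.5 cube at (-2, 8) partially overlaps it — only the 135.00 mm² overlap (of its 251.75 mm²) is removed, clipping the outline — 1 connected region; (rotated 20° about Z; rotation is an isometry so areas/perimeters/island counts are preserved). The outline is a single polygon with 6 vertices. Extrusion per mm of travel: 0.8 × 0.25 / (π × 0.875²) = 0.083150. Accumulating E over each segment gives final E = 7.3999.

G0 X-2.74 Y7.52 Z5.75
G1 X0.00 Y0.00 E0.6655
G1 X17.38 Y6.33 E2.2035
G1 X8.49 Y30.76 E4.3652
G1 X-1.84 Y27.00 E5.2793
G1 X4.31 Y10.08 E6.7762
G1 X-2.74 Y7.52 E7.3999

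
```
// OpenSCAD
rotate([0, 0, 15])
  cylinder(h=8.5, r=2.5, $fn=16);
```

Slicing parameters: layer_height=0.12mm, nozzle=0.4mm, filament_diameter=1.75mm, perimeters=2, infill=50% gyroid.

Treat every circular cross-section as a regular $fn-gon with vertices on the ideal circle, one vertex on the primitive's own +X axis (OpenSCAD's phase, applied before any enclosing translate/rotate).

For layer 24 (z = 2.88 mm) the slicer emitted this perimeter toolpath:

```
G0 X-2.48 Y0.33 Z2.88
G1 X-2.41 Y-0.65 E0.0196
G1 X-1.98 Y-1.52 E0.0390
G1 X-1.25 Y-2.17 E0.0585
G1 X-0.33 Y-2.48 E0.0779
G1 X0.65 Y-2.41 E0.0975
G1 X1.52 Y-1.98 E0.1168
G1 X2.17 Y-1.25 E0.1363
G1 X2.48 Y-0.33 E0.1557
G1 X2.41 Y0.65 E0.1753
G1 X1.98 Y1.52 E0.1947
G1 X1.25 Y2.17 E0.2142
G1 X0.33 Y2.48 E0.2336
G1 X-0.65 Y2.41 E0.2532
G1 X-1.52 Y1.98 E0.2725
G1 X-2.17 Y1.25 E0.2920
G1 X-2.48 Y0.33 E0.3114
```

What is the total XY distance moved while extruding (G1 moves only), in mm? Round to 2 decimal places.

15.60 mm

Sum the Euclidean lengths of each G1 segment: total = 15.60 mm.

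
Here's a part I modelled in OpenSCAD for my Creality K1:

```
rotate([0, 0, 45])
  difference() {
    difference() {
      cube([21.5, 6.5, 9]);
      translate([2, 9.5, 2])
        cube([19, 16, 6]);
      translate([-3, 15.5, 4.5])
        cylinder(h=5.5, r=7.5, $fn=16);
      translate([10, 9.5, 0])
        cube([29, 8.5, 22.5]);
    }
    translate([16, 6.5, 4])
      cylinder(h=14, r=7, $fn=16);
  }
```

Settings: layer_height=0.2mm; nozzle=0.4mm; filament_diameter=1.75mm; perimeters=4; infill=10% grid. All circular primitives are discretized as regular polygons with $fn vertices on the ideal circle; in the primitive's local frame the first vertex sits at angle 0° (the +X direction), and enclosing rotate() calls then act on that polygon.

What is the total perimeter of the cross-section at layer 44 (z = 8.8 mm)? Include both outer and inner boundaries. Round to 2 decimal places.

At z = 8.8 mm: the cube is present — its section is the full 21.5×6.5 rectangle (perimeter 56.00 mm); the cube at (2, 9.5) is absent (z outside [2, 8]); the r=7.5 cylinder at (-3, 15.5) contributes a regular 16-gon of circumradius 7.5 (perimeter = 2·16·7.500·sin(180°/16) = 46.82 mm); the cube at (10, 9.5) (footprint 29×8.5) is included at this height (perimeter 75.00 mm); Taking the first minus the rest: starting from the 21.5×6.5 cube, the r=7.5 cylinder at (-3, 15.5) misses the remaining region (no effect); the 29×8.5 cube at (10, 9.5) misses the remaining region (no effect) — boundary = 56.00 mm; the r=7 cylinder at (16, 6.5) gives a regular 16-gon of circumradius 7 (constant along its height) (perimeter = 2·16·7.000·sin(180°/16) = 43.70 mm); Taking the first minus the rest: starting from the result so far, the r=7 cylinder at (16, 6.5) partially overlaps it — only the 69.74 mm² overlap (of its 150.01 mm²) is removed, clipping the outline — boundary = 46.60 mm; (rotated 45° about Z; rotation is an isometry so areas/perimeters/island counts are preserved). Overall, the cross-section has 2 separate islands. Total boundary length (outer) = 46.60 mm.

46.60 mm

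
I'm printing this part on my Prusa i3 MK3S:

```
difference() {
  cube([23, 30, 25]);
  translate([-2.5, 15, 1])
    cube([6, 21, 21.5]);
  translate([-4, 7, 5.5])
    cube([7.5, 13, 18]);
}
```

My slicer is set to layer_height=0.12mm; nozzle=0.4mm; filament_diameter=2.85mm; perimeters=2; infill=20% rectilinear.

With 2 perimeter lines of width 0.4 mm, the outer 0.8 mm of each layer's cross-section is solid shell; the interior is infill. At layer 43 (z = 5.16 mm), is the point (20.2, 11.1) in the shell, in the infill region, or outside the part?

At z = 5.16 mm: the 23×30 cube contributes its full rectangle; the 6×21 cube at (-2.5, 15) contributes its full rectangle; the cube at (-4, 7) does not reach this height (z outside [5.5, 23.5]); Taking the first minus the rest: starting from the 23×30 cube, the 6×21 cube at (-2.5, 15) partially overlaps it — only the 52.50 mm² overlap (of its 126.00 mm²) is removed, clipping the outline — 1 connected region. Overall, the cross-section is a single solid region. The nearest boundary edge runs (23.00, 30.00)→(23.00, 0.00); distance from the point to it = 2.80 mm. The point is inside the cross-section and 2.80 mm from the nearest boundary — more than the 0.8 mm shell width (2 × 0.4), so it's in the infill interior.

infill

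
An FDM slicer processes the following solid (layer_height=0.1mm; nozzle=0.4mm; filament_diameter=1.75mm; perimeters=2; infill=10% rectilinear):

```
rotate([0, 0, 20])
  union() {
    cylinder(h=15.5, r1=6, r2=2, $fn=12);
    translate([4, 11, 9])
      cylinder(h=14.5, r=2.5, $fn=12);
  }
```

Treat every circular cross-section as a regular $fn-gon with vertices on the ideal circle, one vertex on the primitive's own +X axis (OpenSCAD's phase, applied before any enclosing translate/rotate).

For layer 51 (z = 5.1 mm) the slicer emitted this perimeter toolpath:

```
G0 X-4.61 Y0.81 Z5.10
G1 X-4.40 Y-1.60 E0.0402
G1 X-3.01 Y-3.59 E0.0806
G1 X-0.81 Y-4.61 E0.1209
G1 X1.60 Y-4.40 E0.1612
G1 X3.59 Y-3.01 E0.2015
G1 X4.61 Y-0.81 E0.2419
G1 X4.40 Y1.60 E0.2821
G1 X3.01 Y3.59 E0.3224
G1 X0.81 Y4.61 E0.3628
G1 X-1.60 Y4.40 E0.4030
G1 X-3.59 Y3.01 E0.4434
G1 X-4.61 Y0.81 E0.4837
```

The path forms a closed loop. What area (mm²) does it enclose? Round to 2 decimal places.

65.78 mm²

Apply the shoelace formula to the sequence of (X, Y) vertices; enclosed area = 65.78 mm².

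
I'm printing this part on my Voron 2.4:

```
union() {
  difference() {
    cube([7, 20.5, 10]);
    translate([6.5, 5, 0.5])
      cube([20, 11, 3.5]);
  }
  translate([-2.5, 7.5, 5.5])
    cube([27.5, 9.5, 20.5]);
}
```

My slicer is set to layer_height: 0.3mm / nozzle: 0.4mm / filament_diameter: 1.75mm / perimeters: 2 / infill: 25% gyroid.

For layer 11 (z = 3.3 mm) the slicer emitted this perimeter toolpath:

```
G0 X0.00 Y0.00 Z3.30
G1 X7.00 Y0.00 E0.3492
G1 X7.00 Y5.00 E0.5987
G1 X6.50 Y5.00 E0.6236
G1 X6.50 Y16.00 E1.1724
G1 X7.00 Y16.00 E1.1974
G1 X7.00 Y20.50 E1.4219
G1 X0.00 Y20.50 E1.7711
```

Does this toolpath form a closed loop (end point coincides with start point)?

Start point (G0): (0.00, 0.00). End point (last G1): the path does not return to the start — open.

no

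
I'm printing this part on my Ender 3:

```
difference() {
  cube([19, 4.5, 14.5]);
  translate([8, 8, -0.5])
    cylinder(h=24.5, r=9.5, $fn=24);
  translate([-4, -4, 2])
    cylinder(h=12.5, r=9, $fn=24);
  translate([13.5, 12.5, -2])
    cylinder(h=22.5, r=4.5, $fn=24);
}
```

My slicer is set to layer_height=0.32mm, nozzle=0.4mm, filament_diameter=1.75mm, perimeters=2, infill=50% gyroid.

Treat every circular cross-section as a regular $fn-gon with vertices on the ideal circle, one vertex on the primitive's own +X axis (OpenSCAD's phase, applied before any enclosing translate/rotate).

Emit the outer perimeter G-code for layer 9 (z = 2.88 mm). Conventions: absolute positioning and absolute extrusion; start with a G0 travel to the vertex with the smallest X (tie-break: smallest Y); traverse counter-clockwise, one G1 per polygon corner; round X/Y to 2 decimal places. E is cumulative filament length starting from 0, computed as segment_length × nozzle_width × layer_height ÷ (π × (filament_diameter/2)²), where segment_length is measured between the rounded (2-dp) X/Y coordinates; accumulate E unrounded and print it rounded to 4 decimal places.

At z = 2.88 mm: the cube (footprint 19×4.5) is included at this height; the r=9.5 cylinder at (8, 8) gives a regular 24-gon of circumradius 9.5 (constant along its height); the r=9 cylinder at (-4, -4) gives a regular 24-gon of circumradius 9 (constant along its height); the r=4.5 cylinder at (13.5, 12.5) gives a regular 24-gon of circumradius 4.5 (constant along its height); Subtracting the remaining from the first: starting from the 19×4.5 cube, the r=9.5 cylinder at (8, 8) partially overlaps it — only the 65.06 mm² overlap (of its 280.30 mm²) is removed, clipping the outline; the r=9 cylinder at (-4, -4) partially overlaps it — only the 3.79 mm² overlap (of its 251.57 mm²) is removed, clipping the outline; the r=4.5 cylinder at (13.5, 12.5) misses the remaining region (no effect) — 1 connected region. The outline is a single polygon with 6 vertices. Extrusion per mm of travel: 0.4 × 0.32 / (π × 0.875²) = 0.053216. Accumulating E over each segment gives final E = 0.9920.

G0 X13.05 Y0.00 Z2.88
G1 X19.00 Y0.00 E0.3166
G1 X19.00 Y4.50 E0.5561
G1 X16.75 Y4.50 E0.6758
G1 X16.23 Y3.25 E0.7479
G1 X14.72 Y1.28 E0.8800
G1 X13.05 Y0.00 E0.9920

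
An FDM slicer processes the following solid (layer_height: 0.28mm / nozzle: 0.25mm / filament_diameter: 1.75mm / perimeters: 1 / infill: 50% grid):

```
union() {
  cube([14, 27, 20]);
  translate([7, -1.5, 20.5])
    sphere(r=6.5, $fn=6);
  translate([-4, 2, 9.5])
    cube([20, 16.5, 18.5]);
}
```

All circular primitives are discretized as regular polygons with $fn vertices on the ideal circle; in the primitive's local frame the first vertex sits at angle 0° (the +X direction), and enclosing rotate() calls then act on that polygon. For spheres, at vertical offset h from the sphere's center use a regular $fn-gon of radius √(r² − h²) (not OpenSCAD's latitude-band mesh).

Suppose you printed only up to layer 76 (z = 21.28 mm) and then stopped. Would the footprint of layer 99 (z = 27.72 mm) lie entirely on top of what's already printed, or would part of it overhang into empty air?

Compare the two slices. At z = 21.28: the cube is absent (z outside [0, 20]); the r=6.5 sphere at (7, -1.5) slices to a regular 6-gon of circumradius 6.453 (√(r²−h²) with h=0.78 from center) (area = (6/2)·6.453²·sin(360°/6) = 108.19 mm²); the cube at (-4, 2) is present — its section is the full 20×16.5 rectangle (area 330.00 mm²); Combining (union): the regions partially overlap — summed areas 438.19 mm² minus the doubly-counted overlap 16.00 mm² gives 422.19 mm² — area = 422.19 mm². At z = 27.72: the cube is absent (z outside [0, 20]); the sphere at (7, -1.5) does not reach this height (|z−center|=7.220 > r=6.5); the 20×16.5 cube at (-4, 2) contributes its full rectangle (area 330.00 mm²); Taking the union: only the 20×16.5 cube at (-4, 2) is present, so the union is just that shape — area = 330.00 mm². Checking containment: the cross-section at z = 27.72 is a subset of the cross-section at z = 21.28.

entirely on top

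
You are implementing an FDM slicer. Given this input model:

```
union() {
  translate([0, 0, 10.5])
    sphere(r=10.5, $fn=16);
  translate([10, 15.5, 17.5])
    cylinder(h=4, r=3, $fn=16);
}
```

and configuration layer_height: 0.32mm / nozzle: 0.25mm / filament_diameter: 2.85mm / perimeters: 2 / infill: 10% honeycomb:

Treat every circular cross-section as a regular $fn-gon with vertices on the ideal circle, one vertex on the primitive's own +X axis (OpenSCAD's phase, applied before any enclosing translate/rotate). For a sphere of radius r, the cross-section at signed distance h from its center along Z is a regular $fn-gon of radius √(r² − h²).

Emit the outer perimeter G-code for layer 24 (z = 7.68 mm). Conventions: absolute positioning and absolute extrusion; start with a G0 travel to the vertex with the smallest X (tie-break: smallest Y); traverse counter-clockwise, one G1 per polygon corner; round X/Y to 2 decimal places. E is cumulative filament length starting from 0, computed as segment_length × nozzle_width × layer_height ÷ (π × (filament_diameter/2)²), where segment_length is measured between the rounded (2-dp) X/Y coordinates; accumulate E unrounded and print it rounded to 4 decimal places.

At z = 7.68 mm: the sphere: section is a regular 16-gon, circumradius = √(r²−h²) = √(10.5²−2.82²) = 10.114; the cylinder at (10, 15.5) does not reach this height (z outside [17.5, 21.5]); Combining (union): only the r=10.5 sphere is present, so the union is just that shape — 1 connected region. The outline is a single polygon with 16 vertices. Extrusion per mm of travel: 0.25 × 0.32 / (π × 1.425²) = 0.012540. Accumulating E over each segment gives final E = 0.7915.

G0 X-10.11 Y0.00 Z7.68
G1 X-9.34 Y-3.87 E0.0495
G1 X-7.15 Y-7.15 E0.0989
G1 X-3.87 Y-9.34 E0.1484
G1 X0.00 Y-10.11 E0.1979
G1 X3.87 Y-9.34 E0.2474
G1 X7.15 Y-7.15 E0.2968
G1 X9.34 Y-3.87 E0.3463
G1 X10.11 Y0.00 E0.3958
G1 X9.34 Y3.87 E0.4452
G1 X7.15 Y7.15 E0.4947
G1 X3.87 Y9.34 E0.5442
G1 X0.00 Y10.11 E0.5936
G1 X-3.87 Y9.34 E0.6431
G1 X-7.15 Y7.15 E0.6926
G1 X-9.34 Y3.87 E0.7420
G1 X-10.11 Y0.00 E0.7915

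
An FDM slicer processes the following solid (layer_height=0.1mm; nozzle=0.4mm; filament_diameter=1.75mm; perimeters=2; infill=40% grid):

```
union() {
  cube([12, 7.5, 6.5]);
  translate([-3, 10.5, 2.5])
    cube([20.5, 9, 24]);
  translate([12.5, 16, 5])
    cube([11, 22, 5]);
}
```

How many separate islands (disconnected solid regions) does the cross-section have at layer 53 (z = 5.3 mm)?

At z = 5.3 mm: the cube (footprint 12×7.5) is included at this height; the 20.5×9 cube at (-3, 10.5) contributes its full rectangle; the cube at (12.5, 16) is present — its section is the full 11×22 rectangle; Merging all regions: the regions partially overlap (shared area 17.50 mm²), so overlapping operands fuse into one piece — 2 connected regions. Overall, the cross-section has 2 separate islands. Island count = 2.

2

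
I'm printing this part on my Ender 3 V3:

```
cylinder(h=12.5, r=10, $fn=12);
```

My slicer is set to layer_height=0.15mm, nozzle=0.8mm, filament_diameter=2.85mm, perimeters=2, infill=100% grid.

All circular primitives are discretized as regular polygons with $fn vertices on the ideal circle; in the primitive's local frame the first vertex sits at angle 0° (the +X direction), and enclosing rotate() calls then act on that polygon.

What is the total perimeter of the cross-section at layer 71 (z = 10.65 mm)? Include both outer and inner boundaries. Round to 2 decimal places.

62.12 mm

At z = 10.65 mm: the cylinder: section is a regular 12-gon, circumradius r=10 (perimeter = 2·12·10.000·sin(180°/12) = 62.12 mm). Overall, the cross-section is a single solid region. Total boundary length (outer) = 62.12 mm.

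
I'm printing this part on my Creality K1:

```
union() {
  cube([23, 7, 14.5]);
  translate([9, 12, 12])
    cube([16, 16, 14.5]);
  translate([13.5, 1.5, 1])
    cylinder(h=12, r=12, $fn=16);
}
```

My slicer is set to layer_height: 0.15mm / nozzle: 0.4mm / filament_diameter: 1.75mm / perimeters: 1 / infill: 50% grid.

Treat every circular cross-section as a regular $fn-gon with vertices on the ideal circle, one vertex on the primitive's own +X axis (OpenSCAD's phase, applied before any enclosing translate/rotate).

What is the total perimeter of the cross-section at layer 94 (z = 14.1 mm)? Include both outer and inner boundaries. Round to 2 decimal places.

At z = 14.1 mm: the cube is present — its section is the full 23×7 rectangle (perimeter 60.00 mm); the 16×16 cube at (9, 12) contributes its full rectangle (perimeter 64.00 mm); the cylinder at (13.5, 1.5) is not intersected at this z (z outside [1, 13]); Merging all regions: the 2 present regions are separate (no shared area or edge), so areas and boundary lengths simply add and each stays a separate island — boundary = 124.00 mm. Overall, the cross-section has 2 separate islands. Total boundary length (outer) = 124.00 mm.

124.00 mm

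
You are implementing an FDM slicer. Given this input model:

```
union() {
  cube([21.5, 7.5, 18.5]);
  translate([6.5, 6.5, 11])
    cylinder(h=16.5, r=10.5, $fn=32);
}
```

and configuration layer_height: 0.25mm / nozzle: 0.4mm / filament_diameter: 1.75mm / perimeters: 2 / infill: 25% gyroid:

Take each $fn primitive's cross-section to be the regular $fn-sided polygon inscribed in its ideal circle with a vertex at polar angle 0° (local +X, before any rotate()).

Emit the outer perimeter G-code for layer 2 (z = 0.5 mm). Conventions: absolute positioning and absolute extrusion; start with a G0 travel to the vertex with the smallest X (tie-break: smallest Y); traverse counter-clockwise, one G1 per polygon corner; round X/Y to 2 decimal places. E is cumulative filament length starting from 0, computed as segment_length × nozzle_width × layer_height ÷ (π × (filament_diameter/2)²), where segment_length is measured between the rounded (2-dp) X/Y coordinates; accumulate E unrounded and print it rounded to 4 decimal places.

G0 X0.00 Y0.00 Z0.50
G1 X21.50 Y0.00 E0.8939
G1 X21.50 Y7.50 E1.2057
G1 X0.00 Y7.50 E2.0995
G1 X0.00 Y0.00 E2.4114

At z = 0.5 mm: the cube (footprint 21.5×7.5) is included at this height; the cylinder at (6.5, 6.5) is absent (z outside [11, 27.5]); Taking the union: only the 21.5×7.5 cube is present, so the union is just that shape — 1 connected region. The outline is a single polygon with 4 vertices. Extrusion per mm of travel: 0.4 × 0.25 / (π × 0.875²) = 0.041575. Accumulating E over each segment gives final E = 2.4114.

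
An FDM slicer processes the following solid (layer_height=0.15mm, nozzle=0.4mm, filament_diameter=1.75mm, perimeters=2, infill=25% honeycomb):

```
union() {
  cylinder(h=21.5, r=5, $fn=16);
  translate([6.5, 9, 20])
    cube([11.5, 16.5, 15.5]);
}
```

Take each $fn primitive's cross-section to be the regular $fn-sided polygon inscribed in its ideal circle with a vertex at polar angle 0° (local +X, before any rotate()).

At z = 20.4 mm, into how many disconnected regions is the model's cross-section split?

2

At z = 20.4 mm: the r=5 cylinder contributes a regular 16-gon of circumradius 5; the cube at (6.5, 9) is present — its section is the full 11.5×16.5 rectangle; Merging all regions: the 2 present regions are separate (no shared area or edge), so areas and boundary lengths simply add and each stays a separate island — 2 connected regions. The result has 2 disconnected regions.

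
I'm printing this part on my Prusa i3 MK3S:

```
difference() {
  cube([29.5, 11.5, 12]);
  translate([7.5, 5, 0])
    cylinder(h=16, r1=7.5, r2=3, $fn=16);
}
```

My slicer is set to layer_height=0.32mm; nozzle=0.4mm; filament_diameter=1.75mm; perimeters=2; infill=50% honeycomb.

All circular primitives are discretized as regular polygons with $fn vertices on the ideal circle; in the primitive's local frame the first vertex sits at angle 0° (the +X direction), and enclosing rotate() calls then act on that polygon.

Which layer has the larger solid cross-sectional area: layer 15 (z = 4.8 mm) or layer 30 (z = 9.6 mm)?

Layer 15 (z = 4.8): the cube is present — its section is the full 29.5×11.5 rectangle (area 339.25 mm²); the cone at (7.5, 5) (r1=7.5→r2=3) has section circumradius 6.150 here — a regular 16-gon (area = (16/2)·6.150²·sin(360°/16) = 115.79 mm²); Subtracting the remaining from the first: starting from the 29.5×11.5 cube (339.25 mm²), the cone at (7.5, 5) partially overlaps it — only the 110.79 mm² overlap (of its 115.79 mm²) is removed, clipping the outline — area = 228.46 mm². So its area = 228.46 mm². Layer 30 (z = 9.6): the cube is present — its section is the full 29.5×11.5 rectangle (area 339.25 mm²); the cone at (7.5, 5) contributes a regular 16-gon of circumradius 4.800 (interpolated between r1=7.5 and r2=3 at t=0.600) (area = (16/2)·4.800²·sin(360°/16) = 70.54 mm²); Taking the first minus the rest: starting from the 29.5×11.5 cube (339.25 mm²), the cone at (7.5, 5) lies wholly inside it (removes its full 70.54 mm² and its 29.97 mm outline becomes a hole wall) — area = 268.71 mm². So its area = 268.71 mm². Layer 30 is larger (268.71 vs 228.46 mm²).

layer 30 (z = 9.6 mm)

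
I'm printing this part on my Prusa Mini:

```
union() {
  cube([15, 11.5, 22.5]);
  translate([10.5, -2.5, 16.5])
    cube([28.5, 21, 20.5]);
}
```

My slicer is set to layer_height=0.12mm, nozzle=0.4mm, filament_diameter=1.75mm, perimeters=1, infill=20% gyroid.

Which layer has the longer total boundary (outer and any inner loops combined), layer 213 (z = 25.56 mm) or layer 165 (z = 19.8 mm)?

layer 165 (z = 19.8 mm)

Layer 213 (z = 25.56): the cube does not reach this height (z outside [0, 22.5]); the 28.5×21 cube at (10.5, -2.5) contributes its full rectangle (perimeter 99.00 mm); Taking the union: only the 28.5×21 cube at (10.5, -2.5) is present, so the union is just that shape — boundary = 99.00 mm. So its perimeter = 99.00 mm. Layer 165 (z = 19.8): the cube is present — its section is the full 15×11.5 rectangle (perimeter 53.00 mm); the 28.5×21 cube at (10.5, -2.5) contributes its full rectangle (perimeter 99.00 mm); Merging all regions: the regions partially overlap (shared area 51.75 mm²), so the edge portions inside another operand are dropped and the merged outline is re-measured after clipping — boundary = 120.00 mm. So its perimeter = 120.00 mm. Layer 165 is larger (120.00 vs 99.00 mm).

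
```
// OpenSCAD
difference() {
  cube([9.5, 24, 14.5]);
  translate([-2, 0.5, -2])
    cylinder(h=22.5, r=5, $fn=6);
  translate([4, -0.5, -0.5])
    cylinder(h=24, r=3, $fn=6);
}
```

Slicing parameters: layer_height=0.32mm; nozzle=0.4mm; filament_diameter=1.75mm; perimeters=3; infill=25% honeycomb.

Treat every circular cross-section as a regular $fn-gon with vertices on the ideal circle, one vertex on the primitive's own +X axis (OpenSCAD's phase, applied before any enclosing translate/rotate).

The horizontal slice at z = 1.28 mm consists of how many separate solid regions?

At z = 1.28 mm: the 9.5×24 cube contributes its full rectangle; the r=5 cylinder at (-2, 0.5) contributes a regular 6-gon of circumradius 5; the r=3 cylinder at (4, -0.5) gives a regular 6-gon of circumradius 3 (constant along its height); Taking the first minus the rest: starting from the 9.5×24 cube, the r=5 cylinder at (-2, 0.5) partially overlaps it — only the 9.01 mm² overlap (of its 64.95 mm²) is removed, clipping the outline; the r=3 cylinder at (4, -0.5) partially overlaps it — only the 7.25 mm² overlap (of its 23.38 mm²) is removed, clipping the outline — 1 connected region. The result has 1 disconnected region.

1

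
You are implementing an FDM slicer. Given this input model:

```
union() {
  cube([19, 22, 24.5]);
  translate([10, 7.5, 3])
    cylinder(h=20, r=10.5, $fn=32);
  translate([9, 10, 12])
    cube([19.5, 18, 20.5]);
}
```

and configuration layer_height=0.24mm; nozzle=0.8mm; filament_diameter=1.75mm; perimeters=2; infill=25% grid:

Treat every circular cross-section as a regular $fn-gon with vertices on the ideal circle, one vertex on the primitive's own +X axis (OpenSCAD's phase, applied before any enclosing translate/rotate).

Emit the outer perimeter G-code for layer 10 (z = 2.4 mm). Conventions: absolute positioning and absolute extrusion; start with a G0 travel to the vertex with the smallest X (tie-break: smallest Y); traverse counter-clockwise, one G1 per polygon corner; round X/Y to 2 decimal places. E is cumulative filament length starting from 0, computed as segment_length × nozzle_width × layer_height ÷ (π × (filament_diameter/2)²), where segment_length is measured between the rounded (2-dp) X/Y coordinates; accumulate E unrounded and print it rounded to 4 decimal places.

G0 X0.00 Y0.00 Z2.40
G1 X19.00 Y0.00 E1.5167
G1 X19.00 Y22.00 E3.2728
G1 X0.00 Y22.00 E4.7895
G1 X0.00 Y0.00 E6.5456

At z = 2.4 mm: the cube is present — its section is the full 19×22 rectangle; the cylinder at (10, 7.5) is not intersected at this z (z outside [3, 23]); the cube at (9, 10) is not intersected at this z (z outside [12, 32.5]); Merging all regions: only the 19×22 cube is present, so the union is just that shape — 1 connected region. The outline is a single polygon with 4 vertices. Extrusion per mm of travel: 0.8 × 0.24 / (π × 0.875²) = 0.079824. Accumulating E over each segment gives final E = 6.5456.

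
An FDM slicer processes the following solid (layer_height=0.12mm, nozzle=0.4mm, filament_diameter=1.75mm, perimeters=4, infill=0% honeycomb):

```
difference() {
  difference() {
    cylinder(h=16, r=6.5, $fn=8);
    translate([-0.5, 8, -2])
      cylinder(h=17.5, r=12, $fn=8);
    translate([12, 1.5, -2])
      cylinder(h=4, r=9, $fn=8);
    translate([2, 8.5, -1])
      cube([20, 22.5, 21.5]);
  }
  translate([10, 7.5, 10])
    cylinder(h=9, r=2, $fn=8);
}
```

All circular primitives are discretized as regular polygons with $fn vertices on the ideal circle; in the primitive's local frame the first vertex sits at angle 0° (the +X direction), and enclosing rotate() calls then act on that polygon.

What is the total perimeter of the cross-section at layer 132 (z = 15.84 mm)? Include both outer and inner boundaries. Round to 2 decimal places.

39.80 mm

At z = 15.84 mm: the cylinder: section is a regular 8-gon, circumradius r=6.5 (perimeter = 2·8·6.500·sin(180°/8) = 39.80 mm); the cylinder at (-0.5, 8) does not reach this height (z outside [-2, 15.5]); the cylinder at (12, 1.5) is not intersected at this z (z outside [-2, 2]); the 20×22.5 cube at (2, 8.5) contributes its full rectangle (perimeter 85.00 mm); After the difference (first − rest): starting from the r=6.5 cylinder, the 20×22.5 cube at (2, 8.5) misses the remaining region (no effect) — boundary = 39.80 mm; the cylinder at (10, 7.5): section is a regular 8-gon, circumradius r=2 (perimeter = 2·8·2.000·sin(180°/8) = 12.25 mm); After the difference (first − rest): starting from the result so far, the r=2 cylinder at (10, 7.5) misses the remaining region (no effect) — boundary = 39.80 mm. Overall, the cross-section is a single solid region. Total boundary length (outer) = 39.80 mm.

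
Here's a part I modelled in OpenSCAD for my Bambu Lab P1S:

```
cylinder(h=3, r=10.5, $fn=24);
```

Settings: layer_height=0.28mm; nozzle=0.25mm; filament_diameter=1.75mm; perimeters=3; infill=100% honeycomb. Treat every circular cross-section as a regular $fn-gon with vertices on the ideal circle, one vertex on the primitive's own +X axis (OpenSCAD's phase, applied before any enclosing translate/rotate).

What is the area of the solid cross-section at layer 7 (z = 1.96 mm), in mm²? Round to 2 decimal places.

342.42 mm²

At z = 1.96 mm: the cylinder: section is a regular 24-gon, circumradius r=10.5 (area = (24/2)·10.500²·sin(360°/24) = 342.42 mm²). Overall, the cross-section is a single solid region. Net area = 342.42 mm².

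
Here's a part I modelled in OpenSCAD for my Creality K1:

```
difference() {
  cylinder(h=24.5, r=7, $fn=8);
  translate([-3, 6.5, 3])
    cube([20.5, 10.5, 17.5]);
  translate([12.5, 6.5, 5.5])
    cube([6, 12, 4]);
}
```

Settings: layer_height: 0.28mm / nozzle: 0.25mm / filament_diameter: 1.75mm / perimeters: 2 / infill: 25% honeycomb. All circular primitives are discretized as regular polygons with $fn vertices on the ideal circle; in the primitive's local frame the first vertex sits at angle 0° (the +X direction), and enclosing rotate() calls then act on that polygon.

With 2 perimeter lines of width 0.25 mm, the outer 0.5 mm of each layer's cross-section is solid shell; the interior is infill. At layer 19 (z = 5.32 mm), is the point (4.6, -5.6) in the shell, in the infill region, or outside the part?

At z = 5.32 mm: the r=7 cylinder contributes a regular 8-gon of circumradius 7; the 20.5×10.5 cube at (-3, 6.5) contributes its full rectangle; the cube at (12.5, 6.5) does not reach this height (z outside [5.5, 9.5]); After the difference (first − rest): starting from the r=7 cylinder, the 20.5×10.5 cube at (-3, 6.5) partially overlaps it — only the 0.60 mm² overlap (of its 215.25 mm²) is removed, clipping the outline — 1 connected region. Overall, the cross-section is a single solid region. The nearest boundary edge runs (4.95, -4.95)→(-0.00, -7.00); distance from the point to it = 0.47 mm. The point is not inside any of the regions above, so it lies outside the cross-section (0.47 mm from the nearest boundary).

outside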